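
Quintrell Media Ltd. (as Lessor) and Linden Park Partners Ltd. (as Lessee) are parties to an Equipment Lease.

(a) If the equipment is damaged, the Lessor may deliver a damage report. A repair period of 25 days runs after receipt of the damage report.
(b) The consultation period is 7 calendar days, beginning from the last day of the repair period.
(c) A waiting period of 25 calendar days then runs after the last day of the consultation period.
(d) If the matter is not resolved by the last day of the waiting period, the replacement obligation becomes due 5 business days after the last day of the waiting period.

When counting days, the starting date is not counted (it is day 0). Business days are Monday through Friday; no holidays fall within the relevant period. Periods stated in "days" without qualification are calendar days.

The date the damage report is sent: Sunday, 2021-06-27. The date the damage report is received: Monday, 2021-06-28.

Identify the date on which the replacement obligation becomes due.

2021-08-31

The last day of the repair period: 2021-06-28 + 25 days = 2021-07-23.
The last day of the consultation period: 7 calendar days after 2021-07-23 is 2021-07-30.
The last day of the waiting period: 25 calendar days after 2021-07-30 is 2021-08-24.
The date on which the replacement obligation becomes due: counting 5 business days from Tuesday, 2021-08-24 (Aug 25, Aug 26, Aug 27, Aug 30, Aug 31, skipping weekends) reaches Tuesday, 2021-08-31.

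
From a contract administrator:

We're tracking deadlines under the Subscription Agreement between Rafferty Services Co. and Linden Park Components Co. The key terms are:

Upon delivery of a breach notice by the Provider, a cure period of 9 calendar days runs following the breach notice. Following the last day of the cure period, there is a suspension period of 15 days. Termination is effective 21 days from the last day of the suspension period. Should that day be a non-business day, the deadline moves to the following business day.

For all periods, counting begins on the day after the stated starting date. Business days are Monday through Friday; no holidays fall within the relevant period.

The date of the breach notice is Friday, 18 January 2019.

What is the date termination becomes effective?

4 March 2019

Adding 9 calendar days to 18 January 2019 gives 27 January 2019, which is the last day of the cure period.
The last day of the suspension period: 27 January 2019 + 15 days = 11 February 2019.
The date termination becomes effective: 21 calendar days after 11 February 2019 is 4 March 2019. 4 March 2019 is a Monday, so no roll-forward applies.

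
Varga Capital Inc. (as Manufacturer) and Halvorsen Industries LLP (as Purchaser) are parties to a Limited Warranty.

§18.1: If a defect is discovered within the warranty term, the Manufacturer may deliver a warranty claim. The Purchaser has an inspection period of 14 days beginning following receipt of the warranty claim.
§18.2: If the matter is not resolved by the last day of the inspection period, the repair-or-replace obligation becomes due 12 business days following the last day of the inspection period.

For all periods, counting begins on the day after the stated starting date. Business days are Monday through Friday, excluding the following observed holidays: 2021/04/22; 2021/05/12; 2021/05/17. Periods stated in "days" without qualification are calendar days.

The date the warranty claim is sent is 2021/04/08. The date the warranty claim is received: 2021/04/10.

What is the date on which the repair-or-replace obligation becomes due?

2021/05/11

The last day of the inspection period: 2021/04/10 + 14 days = 2021/04/24.
From Saturday, 2021/04/24, 12 business days (Apr 26, Apr 27, Apr 28, Apr 29, …, May 7, May 10, May 11, skipping weekends) brings us to Tuesday, 2021/05/11, which is the date on which the repair-or-replace obligation becomes due.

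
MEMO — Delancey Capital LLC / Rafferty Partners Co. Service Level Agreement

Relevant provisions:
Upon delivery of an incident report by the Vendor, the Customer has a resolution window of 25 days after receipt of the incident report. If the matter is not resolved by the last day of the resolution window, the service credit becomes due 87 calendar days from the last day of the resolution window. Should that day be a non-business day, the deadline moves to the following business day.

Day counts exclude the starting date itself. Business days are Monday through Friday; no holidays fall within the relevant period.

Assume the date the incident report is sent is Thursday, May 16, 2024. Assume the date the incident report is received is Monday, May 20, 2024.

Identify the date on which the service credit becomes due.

Sep 9, 2024

Adding 25 calendar days to May 20, 2024 gives Jun 14, 2024, which is the last day of the resolution window.
The date on which the service credit becomes due: 87 calendar days after Jun 14, 2024 is Sep 9, 2024. Sep 9, 2024 is a Monday, so no roll-forward applies.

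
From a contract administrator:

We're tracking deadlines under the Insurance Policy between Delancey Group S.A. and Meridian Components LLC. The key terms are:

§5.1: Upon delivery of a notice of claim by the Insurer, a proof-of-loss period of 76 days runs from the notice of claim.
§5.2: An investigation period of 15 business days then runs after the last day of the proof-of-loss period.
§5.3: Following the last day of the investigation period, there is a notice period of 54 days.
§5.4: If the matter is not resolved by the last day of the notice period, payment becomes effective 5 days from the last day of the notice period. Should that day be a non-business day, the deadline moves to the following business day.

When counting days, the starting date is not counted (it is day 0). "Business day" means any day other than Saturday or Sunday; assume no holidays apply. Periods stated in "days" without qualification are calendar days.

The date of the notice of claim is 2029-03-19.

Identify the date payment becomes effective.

Adding 76 calendar days to 2029-03-19 gives 2029-06-03, which is the last day of the proof-of-loss period.
The last day of the investigation period: 15 business days after Sunday, 2029-06-03, skipping weekends — Jun 4, Jun 5, Jun 6, Jun 7, …, Jun 20, Jun 21, Jun 22 — lands on Friday, 2029-06-22.
The last day of the notice period: 54 calendar days after 2029-06-22 is 2029-08-15.
Adding 5 calendar days to 2029-08-15 gives 2029-08-20, which is the date payment becomes effective. 2029-08-20 is a Monday, so no roll-forward applies.

2029-08-20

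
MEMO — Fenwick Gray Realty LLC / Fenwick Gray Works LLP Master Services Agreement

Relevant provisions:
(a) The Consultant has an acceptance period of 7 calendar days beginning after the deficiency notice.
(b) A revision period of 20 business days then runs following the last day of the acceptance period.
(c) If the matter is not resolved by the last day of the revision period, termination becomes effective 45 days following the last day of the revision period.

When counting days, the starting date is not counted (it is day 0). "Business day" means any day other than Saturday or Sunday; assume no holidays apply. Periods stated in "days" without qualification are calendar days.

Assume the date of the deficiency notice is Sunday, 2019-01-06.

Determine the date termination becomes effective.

2019-03-25

Adding 7 calendar days to 2019-01-06 gives 2019-01-13, which is the last day of the acceptance period.
The last day of the revision period: counting 20 business days from Sunday, 2019-01-13 (Jan 14, Jan 15, Jan 16, Jan 17, …, Feb 6, Feb 7, Feb 8, skipping weekends) reaches Friday, 2019-02-08.
The date termination becomes effective: 45 calendar days after 2019-02-08 is 2019-03-25.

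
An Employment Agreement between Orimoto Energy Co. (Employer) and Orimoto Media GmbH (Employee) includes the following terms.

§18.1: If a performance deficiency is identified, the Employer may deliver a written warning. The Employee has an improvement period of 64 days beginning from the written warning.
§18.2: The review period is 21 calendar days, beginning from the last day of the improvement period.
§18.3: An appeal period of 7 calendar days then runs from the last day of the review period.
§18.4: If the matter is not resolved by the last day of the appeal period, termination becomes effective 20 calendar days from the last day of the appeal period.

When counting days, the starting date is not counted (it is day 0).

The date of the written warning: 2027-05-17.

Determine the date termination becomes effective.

2027-09-06

The last day of the improvement period: 2027-05-17 + 64 days = 2027-07-20.
The last day of the review period: 21 calendar days after 2027-07-20 is 2027-08-10.
The last day of the appeal period: 7 calendar days after 2027-08-10 is 2027-08-17.
The date termination becomes effective: 20 calendar days after 2027-08-17 is 2027-09-06.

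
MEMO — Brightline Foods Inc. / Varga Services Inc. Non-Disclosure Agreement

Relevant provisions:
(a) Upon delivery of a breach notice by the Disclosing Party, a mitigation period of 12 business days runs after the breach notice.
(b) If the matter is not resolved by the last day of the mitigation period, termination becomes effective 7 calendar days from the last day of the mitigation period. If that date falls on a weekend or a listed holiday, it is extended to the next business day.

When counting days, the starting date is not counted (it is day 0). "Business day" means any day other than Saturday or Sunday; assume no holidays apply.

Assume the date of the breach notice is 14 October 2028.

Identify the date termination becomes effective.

7 November 2028

From Saturday, 14 October 2028, 12 business days (Oct 16, Oct 17, Oct 18, Oct 19, …, Oct 27, Oct 30, Oct 31, skipping weekends) brings us to Tuesday, 31 October 2028, which is the last day of the mitigation period.
The date termination becomes effective: 7 calendar days after 31 October 2028 is 7 November 2028. 7 November 2028 is a Tuesday, so no roll-forward applies.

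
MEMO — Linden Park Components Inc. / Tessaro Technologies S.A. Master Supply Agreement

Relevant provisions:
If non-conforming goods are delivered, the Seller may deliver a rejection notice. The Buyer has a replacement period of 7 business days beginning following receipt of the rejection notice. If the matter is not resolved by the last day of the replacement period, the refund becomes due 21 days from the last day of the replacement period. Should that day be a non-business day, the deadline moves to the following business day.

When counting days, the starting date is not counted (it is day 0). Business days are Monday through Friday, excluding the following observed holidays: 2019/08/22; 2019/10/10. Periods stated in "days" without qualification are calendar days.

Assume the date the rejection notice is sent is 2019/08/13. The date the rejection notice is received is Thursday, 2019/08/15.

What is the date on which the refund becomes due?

2019/09/17

The last day of the replacement period: counting 7 business days from Thursday, 2019/08/15 (Aug 16, Aug 19, Aug 20, Aug 21, Aug 23, Aug 26, Aug 27, skipping weekends and the listed holiday on Aug 22) reaches Tuesday, 2019/08/27.
The date on which the refund becomes due: 2019/08/27 + 21 days = 2019/09/17. 2019/09/17 is a Tuesday and is not a listed holiday, so no roll-forward applies.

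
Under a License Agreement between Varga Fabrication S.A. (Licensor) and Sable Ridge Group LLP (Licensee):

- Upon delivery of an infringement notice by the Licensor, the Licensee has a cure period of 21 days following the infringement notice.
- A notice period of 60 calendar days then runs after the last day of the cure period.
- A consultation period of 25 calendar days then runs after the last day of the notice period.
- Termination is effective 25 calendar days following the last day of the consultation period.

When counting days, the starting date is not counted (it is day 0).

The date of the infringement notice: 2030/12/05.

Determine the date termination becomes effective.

2031/04/15

Adding 21 calendar days to 2030/12/05 gives 2030/12/26, which is the last day of the cure period.
The last day of the notice period: 2030/12/26 + 60 days = 2031/02/24.
The last day of the consultation period: 25 calendar days after 2031/02/24 is 2031/03/21.
Adding 25 calendar days to 2031/03/21 gives 2031/04/15, which is the date termination becomes effective.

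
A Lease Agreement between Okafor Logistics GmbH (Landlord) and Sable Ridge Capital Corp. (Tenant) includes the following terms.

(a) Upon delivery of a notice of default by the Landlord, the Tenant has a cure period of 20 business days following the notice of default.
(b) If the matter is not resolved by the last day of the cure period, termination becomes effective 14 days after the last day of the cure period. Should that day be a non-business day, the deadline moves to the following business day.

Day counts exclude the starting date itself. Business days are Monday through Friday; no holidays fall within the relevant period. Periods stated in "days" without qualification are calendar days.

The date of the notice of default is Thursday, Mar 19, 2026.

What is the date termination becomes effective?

The last day of the cure period: counting 20 business days from Thursday, Mar 19, 2026 (Mar 20, Mar 23, Mar 24, Mar 25, …, Apr 14, Apr 15, Apr 16, skipping weekends) reaches Thursday, Apr 16, 2026.
The date termination becomes effective: 14 calendar days after Apr 16, 2026 is Apr 30, 2026. Apr 30, 2026 is a Thursday, so no roll-forward applies.

Apr 30, 2026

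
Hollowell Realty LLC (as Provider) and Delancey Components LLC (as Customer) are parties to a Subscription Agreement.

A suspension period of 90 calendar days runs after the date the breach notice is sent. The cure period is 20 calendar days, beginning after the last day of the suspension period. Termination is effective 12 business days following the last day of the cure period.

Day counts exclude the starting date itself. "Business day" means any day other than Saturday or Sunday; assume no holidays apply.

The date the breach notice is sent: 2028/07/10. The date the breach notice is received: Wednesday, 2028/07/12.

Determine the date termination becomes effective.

2028/11/14

The last day of the suspension period: 2028/07/10 + 90 days = 2028/10/08.
The last day of the cure period: 20 calendar days after 2028/10/08 is 2028/10/28.
The date termination becomes effective: counting 12 business days from Saturday, 2028/10/28 (Oct 30, Oct 31, Nov 1, Nov 2, …, Nov 10, Nov 13, Nov 14, skipping weekends) reaches Tuesday, 2028/11/14.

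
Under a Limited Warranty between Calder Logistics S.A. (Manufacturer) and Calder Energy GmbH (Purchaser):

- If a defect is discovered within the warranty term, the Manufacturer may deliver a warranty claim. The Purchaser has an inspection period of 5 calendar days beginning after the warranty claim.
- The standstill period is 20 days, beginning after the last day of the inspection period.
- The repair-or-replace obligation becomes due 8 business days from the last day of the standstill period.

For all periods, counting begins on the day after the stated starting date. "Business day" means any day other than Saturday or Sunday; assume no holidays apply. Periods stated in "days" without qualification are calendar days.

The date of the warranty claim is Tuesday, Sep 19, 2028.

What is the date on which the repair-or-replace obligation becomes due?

Oct 25, 2028

The last day of the inspection period: Sep 19, 2028 + 5 days = Sep 24, 2028.
The last day of the standstill period: 20 calendar days after Sep 24, 2028 is Oct 14, 2028.
The date on which the repair-or-replace obligation becomes due: counting 8 business days from Saturday, Oct 14, 2028 (Oct 16, Oct 17, Oct 18, Oct 19, Oct 20, Oct 23, Oct 24, Oct 25, skipping weekends) reaches Wednesday, Oct 25, 2028.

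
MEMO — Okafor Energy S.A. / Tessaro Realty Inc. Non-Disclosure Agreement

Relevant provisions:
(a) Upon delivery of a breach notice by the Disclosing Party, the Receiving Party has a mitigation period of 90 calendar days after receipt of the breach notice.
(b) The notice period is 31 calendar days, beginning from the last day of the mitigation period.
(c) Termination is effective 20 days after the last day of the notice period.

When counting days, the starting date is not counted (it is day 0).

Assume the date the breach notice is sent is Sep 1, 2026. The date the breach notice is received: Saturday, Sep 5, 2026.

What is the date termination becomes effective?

Adding 90 calendar days to Sep 5, 2026 gives Dec 4, 2026, which is the last day of the mitigation period.
The last day of the notice period: 31 calendar days after Dec 4, 2026 is Jan 4, 2027.
The date termination becomes effective: 20 calendar days after Jan 4, 2027 is Jan 24, 2027.

Jan 24, 2027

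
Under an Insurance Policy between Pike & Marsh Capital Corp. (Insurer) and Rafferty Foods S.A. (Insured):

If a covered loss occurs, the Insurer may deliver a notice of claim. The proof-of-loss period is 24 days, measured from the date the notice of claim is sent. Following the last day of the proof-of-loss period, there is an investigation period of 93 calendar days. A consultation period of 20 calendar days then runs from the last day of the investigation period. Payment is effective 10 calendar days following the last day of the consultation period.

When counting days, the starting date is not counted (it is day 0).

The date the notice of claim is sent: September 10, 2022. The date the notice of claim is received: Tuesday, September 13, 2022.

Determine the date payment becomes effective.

The last day of the proof-of-loss period: 24 calendar days after September 10, 2022 is October 4, 2022.
The last day of the investigation period: 93 calendar days after October 4, 2022 is January 5, 2023.
Adding 20 calendar days to January 5, 2023 gives January 25, 2023, which is the last day of the consultation period.
Adding 10 calendar days to January 25, 2023 gives February 4, 2023, which is the date payment becomes effective.

February 4, 2023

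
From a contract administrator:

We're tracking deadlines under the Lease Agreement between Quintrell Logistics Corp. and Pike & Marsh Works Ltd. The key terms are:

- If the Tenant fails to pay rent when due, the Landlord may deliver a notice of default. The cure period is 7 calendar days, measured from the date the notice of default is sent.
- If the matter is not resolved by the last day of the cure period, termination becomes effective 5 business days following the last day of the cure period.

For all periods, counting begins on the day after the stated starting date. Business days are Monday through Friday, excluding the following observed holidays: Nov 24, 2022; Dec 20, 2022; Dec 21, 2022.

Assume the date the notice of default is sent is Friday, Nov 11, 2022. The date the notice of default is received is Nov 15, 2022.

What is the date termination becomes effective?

The last day of the cure period: Nov 11, 2022 + 7 days = Nov 18, 2022.
From Friday, Nov 18, 2022, 5 business days (Nov 21, Nov 22, Nov 23, Nov 25, Nov 28, skipping weekends and the listed holiday on Nov 24) brings us to Monday, Nov 28, 2022, which is the date termination becomes effective.

Nov 28, 2022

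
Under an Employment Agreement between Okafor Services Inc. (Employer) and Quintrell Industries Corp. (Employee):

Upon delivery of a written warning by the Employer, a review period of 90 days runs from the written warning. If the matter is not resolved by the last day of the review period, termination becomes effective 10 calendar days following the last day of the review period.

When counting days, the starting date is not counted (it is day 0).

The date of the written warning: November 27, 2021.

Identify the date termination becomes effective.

March 7, 2022

The last day of the review period: November 27, 2021 + 90 days = February 25, 2022.
Adding 10 calendar days to February 25, 2022 gives March 7, 2022, which is the date termination becomes effective.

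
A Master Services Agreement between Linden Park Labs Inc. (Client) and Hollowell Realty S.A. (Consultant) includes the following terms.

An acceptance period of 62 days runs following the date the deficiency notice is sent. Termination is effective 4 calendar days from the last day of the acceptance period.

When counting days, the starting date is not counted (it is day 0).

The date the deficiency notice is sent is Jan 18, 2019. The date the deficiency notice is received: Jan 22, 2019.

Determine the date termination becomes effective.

Mar 25, 2019

The last day of the acceptance period: Jan 18, 2019 + 62 days = Mar 21, 2019.
Adding 4 calendar days to Mar 21, 2019 gives Mar 25, 2019, which is the date termination becomes effective.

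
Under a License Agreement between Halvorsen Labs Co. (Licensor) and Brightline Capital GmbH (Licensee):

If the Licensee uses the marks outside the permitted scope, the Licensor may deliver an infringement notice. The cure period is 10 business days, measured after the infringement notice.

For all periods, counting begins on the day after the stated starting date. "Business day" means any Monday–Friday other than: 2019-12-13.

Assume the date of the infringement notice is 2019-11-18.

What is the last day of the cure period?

The last day of the cure period: 10 business days after Monday, 2019-11-18, skipping weekends — Nov 19, Nov 20, Nov 21, Nov 22, Nov 25, Nov 26, Nov 27, Nov 28, Nov 29, Dec 2 — lands on Monday, 2019-12-02.

2019-12-02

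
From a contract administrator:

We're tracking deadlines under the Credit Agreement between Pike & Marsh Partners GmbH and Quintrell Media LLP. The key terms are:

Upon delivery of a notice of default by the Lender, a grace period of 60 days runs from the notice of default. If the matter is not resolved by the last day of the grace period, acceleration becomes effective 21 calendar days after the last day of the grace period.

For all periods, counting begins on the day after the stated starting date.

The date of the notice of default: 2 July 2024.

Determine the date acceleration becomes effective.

The last day of the grace period: 2 July 2024 + 60 days = 31 August 2024.
The date acceleration becomes effective: 21 calendar days after 31 August 2024 is 21 September 2024.

21 September 2024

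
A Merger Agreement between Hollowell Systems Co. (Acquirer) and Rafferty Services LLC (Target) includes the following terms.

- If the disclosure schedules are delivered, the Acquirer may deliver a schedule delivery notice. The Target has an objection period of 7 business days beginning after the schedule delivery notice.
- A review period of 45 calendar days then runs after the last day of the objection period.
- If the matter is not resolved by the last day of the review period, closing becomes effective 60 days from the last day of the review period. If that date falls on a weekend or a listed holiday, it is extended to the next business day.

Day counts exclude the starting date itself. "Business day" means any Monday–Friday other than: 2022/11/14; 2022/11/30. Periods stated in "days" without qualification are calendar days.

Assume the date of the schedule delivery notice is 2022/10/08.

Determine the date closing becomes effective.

The last day of the objection period: counting 7 business days from Saturday, 2022/10/08 (Oct 10, Oct 11, Oct 12, Oct 13, Oct 14, Oct 17, Oct 18, skipping weekends) reaches Tuesday, 2022/10/18.
Adding 45 calendar days to 2022/10/18 gives 2022/12/02, which is the last day of the review period.
The date closing becomes effective: 2022/12/02 + 60 days = 2023/01/31. 2023/01/31 is a Tuesday and is not a listed holiday, so no roll-forward applies.

2023/01/31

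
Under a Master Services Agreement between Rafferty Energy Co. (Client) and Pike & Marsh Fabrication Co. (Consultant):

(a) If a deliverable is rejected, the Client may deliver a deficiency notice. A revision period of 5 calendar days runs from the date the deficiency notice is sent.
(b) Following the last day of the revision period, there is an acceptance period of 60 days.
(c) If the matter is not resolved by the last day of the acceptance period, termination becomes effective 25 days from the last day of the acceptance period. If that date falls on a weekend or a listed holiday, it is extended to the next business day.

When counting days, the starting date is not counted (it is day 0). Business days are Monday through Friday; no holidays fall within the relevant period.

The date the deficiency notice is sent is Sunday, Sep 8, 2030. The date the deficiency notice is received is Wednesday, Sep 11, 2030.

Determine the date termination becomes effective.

The last day of the revision period: 5 calendar days after Sep 8, 2030 is Sep 13, 2030.
The last day of the acceptance period: Sep 13, 2030 + 60 days = Nov 12, 2030.
The date termination becomes effective: Nov 12, 2030 + 25 days = Dec 7, 2030. That falls on a Saturday, so it rolls to the next business day, Monday, Dec 9, 2030.

Dec 9, 2030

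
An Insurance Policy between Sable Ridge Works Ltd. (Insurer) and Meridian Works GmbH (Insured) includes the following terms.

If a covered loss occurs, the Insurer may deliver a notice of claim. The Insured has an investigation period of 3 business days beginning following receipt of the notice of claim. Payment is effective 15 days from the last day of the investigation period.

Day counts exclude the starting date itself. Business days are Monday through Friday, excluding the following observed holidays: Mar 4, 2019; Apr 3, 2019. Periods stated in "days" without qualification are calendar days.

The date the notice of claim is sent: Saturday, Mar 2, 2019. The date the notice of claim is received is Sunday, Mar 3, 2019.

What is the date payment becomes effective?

Mar 22, 2019

From Sunday, Mar 3, 2019, 3 business days (Mar 5, Mar 6, Mar 7, skipping weekends and the listed holiday on Mar 4) brings us to Thursday, Mar 7, 2019, which is the last day of the investigation period.
The date payment becomes effective: 15 calendar days after Mar 7, 2019 is Mar 22, 2019.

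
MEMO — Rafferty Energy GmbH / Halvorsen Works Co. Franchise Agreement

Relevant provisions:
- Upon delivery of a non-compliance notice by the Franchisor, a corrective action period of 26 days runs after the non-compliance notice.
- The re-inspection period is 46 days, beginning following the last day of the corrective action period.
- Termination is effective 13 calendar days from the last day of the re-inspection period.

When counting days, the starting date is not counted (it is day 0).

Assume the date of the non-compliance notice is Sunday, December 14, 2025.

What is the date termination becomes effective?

March 9, 2026

The last day of the corrective action period: December 14, 2025 + 26 days = January 9, 2026.
The last day of the re-inspection period: January 9, 2026 + 46 days = February 24, 2026.
The date termination becomes effective: 13 calendar days after February 24, 2026 is March 9, 2026.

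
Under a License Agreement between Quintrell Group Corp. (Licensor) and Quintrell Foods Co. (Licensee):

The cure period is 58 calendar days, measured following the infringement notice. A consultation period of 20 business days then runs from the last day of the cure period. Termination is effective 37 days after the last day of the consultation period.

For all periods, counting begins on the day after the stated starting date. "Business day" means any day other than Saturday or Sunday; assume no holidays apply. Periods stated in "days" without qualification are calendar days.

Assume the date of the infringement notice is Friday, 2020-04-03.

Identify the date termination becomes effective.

The last day of the cure period: 58 calendar days after 2020-04-03 is 2020-05-31.
The last day of the consultation period: 20 business days after Sunday, 2020-05-31, skipping weekends — Jun 1, Jun 2, Jun 3, Jun 4, …, Jun 24, Jun 25, Jun 26 — lands on Friday, 2020-06-26.
The date termination becomes effective: 2020-06-26 + 37 days = 2020-08-02.

2020-08-02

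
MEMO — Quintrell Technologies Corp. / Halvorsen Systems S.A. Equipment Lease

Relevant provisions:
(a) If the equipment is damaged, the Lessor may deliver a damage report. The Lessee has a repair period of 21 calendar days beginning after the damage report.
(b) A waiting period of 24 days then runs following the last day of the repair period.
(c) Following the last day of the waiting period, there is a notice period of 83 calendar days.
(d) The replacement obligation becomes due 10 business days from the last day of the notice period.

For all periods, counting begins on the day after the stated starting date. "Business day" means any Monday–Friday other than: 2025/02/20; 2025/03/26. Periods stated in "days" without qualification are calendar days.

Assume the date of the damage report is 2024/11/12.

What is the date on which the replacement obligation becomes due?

The last day of the repair period: 2024/11/12 + 21 days = 2024/12/03.
The last day of the waiting period: 2024/12/03 + 24 days = 2024/12/27.
The last day of the notice period: 2024/12/27 + 83 days = 2025/03/20.
From Thursday, 2025/03/20, 10 business days (Mar 21, Mar 24, Mar 25, Mar 27, Mar 28, Mar 31, Apr 1, Apr 2, Apr 3, Apr 4, skipping weekends and the listed holiday on Mar 26) brings us to Friday, 2025/04/04, which is the date on which the replacement obligation becomes due.

2025/04/04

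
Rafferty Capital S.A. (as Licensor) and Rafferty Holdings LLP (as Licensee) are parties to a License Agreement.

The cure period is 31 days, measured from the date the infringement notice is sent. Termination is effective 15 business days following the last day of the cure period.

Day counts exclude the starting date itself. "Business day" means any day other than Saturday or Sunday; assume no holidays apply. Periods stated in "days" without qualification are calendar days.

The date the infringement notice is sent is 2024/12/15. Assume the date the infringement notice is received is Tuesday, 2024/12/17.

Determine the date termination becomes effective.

Adding 31 calendar days to 2024/12/15 gives 2025/01/15, which is the last day of the cure period.
The date termination becomes effective: 15 business days after Wednesday, 2025/01/15, skipping weekends — Jan 16, Jan 17, Jan 20, Jan 21, …, Feb 3, Feb 4, Feb 5 — lands on Wednesday, 2025/02/05.

2025/02/05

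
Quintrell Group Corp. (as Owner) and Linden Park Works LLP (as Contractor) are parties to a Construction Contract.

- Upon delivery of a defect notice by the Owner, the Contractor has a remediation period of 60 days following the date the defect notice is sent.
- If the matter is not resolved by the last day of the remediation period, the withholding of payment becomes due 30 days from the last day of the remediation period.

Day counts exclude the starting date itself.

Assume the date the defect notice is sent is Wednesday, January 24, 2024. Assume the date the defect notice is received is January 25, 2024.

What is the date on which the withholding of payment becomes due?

April 23, 2024

Adding 60 calendar days to January 24, 2024 gives March 24, 2024, which is the last day of the remediation period.
The date on which the withholding of payment becomes due: March 24, 2024 + 30 days = April 23, 2024.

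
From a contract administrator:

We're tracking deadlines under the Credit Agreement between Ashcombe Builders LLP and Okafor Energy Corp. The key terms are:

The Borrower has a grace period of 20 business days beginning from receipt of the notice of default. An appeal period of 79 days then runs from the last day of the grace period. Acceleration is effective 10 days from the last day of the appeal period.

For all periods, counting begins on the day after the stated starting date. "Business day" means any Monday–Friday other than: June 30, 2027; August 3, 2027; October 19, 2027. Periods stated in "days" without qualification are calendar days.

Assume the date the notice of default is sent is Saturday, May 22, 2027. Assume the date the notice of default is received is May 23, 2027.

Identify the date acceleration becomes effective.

The last day of the grace period: 20 business days after Sunday, May 23, 2027, skipping weekends — May 24, May 25, May 26, May 27, …, Jun 16, Jun 17, Jun 18 — lands on Friday, June 18, 2027.
The last day of the appeal period: June 18, 2027 + 79 days = September 5, 2027.
The date acceleration becomes effective: 10 calendar days after September 5, 2027 is September 15, 2027.

September 15, 2027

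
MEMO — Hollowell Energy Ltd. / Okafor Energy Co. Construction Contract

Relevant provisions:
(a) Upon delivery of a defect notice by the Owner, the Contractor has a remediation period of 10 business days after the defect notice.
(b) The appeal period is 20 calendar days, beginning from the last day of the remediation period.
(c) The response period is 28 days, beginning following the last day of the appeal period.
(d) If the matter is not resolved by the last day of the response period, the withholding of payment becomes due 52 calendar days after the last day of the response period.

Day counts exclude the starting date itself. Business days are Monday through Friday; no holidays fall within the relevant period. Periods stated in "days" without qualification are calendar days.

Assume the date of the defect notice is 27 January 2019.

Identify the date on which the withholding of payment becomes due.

From Sunday, 27 January 2019, 10 business days (Jan 28, Jan 29, Jan 30, Jan 31, Feb 1, Feb 4, Feb 5, Feb 6, Feb 7, Feb 8, skipping weekends) brings us to Friday, 8 February 2019, which is the last day of the remediation period.
The last day of the appeal period: 20 calendar days after 8 February 2019 is 28 February 2019.
Adding 28 calendar days to 28 February 2019 gives 28 March 2019, which is the last day of the response period.
The date on which the withholding of payment becomes due: 52 calendar days after 28 March 2019 is 19 May 2019.

19 May 2019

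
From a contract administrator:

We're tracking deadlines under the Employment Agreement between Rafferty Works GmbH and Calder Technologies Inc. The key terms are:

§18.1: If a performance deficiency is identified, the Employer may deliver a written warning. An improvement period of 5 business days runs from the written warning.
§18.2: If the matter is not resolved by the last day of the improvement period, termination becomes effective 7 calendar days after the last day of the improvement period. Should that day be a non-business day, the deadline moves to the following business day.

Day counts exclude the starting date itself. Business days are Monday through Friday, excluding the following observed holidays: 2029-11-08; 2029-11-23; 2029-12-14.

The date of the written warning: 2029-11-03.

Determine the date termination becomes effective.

2029-11-19

The last day of the improvement period: counting 5 business days from Saturday, 2029-11-03 (Nov 5, Nov 6, Nov 7, Nov 9, Nov 12, skipping weekends and the listed holiday on Nov 8) reaches Monday, 2029-11-12.
Adding 7 calendar days to 2029-11-12 gives 2029-11-19, which is the date termination becomes effective. 2029-11-19 is a Monday and is not a listed holiday, so no roll-forward applies.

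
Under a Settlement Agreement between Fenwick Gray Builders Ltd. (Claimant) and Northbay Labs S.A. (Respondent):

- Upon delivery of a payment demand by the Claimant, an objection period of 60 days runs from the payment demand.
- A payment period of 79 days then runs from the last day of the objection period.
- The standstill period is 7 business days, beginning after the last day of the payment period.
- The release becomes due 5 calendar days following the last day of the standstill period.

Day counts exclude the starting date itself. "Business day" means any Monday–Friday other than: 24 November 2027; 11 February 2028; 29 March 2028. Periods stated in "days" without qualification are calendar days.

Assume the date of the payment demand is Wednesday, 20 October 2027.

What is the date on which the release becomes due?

21 March 2028

The last day of the objection period: 60 calendar days after 20 October 2027 is 19 December 2027.
Adding 79 calendar days to 19 December 2027 gives 7 March 2028, which is the last day of the payment period.
From Tuesday, 7 March 2028, 7 business days (Mar 8, Mar 9, Mar 10, Mar 13, Mar 14, Mar 15, Mar 16, skipping weekends) brings us to Thursday, 16 March 2028, which is the last day of the standstill period.
The date on which the release becomes due: 5 calendar days after 16 March 2028 is 21 March 2028.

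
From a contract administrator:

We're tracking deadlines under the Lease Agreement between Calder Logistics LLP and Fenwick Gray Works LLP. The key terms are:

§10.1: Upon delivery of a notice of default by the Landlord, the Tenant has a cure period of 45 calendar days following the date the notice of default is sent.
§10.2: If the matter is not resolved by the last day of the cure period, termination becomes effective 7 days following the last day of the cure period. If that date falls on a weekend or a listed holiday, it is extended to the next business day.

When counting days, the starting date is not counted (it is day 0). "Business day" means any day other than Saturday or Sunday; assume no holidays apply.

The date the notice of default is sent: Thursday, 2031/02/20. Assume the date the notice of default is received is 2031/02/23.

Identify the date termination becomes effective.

The last day of the cure period: 2031/02/20 + 45 days = 2031/04/06.
Adding 7 calendar days to 2031/04/06 gives 2031/04/13, which is the date termination becomes effective. That falls on a Sunday, so it rolls to the next business day, Monday, 2031/04/14.

2031/04/14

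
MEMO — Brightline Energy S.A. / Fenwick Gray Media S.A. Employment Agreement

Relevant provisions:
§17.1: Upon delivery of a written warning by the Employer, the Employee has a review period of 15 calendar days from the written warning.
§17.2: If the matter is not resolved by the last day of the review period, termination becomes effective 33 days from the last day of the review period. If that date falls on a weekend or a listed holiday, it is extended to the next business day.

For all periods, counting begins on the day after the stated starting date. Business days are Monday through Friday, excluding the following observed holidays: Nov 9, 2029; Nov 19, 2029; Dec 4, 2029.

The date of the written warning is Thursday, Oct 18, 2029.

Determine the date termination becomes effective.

The last day of the review period: 15 calendar days after Oct 18, 2029 is Nov 2, 2029.
The date termination becomes effective: 33 calendar days after Nov 2, 2029 is Dec 5, 2029. Dec 5, 2029 is a Wednesday and is not a listed holiday, so no roll-forward applies.

Dec 5, 2029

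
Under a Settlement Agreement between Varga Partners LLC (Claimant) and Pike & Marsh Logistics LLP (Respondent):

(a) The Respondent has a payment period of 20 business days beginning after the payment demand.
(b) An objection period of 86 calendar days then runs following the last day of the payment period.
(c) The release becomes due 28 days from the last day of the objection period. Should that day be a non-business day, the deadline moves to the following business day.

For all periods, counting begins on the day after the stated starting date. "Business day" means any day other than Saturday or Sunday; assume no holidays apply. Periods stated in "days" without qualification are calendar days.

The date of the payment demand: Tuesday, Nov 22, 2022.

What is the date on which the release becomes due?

Apr 13, 2023

The last day of the payment period: counting 20 business days from Tuesday, Nov 22, 2022 (Nov 23, Nov 24, Nov 25, Nov 28, …, Dec 16, Dec 19, Dec 20, skipping weekends) reaches Tuesday, Dec 20, 2022.
The last day of the objection period: 86 calendar days after Dec 20, 2022 is Mar 16, 2023.
Adding 28 calendar days to Mar 16, 2023 gives Apr 13, 2023, which is the date on which the release becomes due. Apr 13, 2023 is a Thursday, so no roll-forward applies.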